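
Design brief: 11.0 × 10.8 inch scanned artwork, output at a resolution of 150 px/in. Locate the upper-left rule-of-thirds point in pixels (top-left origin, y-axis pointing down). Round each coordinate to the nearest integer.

(550, 540)

In pixels the canvas is 11.0 × 150 = 1650 wide and 10.8 × 150 = 1620 tall.
The upper-left point is one-third across and one-third down:
x = 1 × 1650/3 ≈ 550; y = 1 × 1620/3 ≈ 540.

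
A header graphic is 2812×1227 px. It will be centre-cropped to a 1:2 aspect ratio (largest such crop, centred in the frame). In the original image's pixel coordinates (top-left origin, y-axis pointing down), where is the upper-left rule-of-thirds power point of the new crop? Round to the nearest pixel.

(1304, 409)

2812/1227 > 1/2, so the 1:2 crop keeps the full height 1227 and trims width to 1227 × 1/2 = 613.50 px.
Left offset = (2812 − 613.50)/2 = 1099.25 px; top offset = 0.
Upper-left is one-third across and one-third down within the crop:
x = 1099.25 + 1 × 613.50/3 ≈ 1304; y = 0.00 + 1 × 1227.00/3 ≈ 409.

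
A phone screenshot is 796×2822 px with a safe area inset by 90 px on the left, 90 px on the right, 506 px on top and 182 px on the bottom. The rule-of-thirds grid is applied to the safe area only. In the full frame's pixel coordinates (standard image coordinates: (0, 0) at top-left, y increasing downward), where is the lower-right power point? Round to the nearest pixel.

(501, 1929)

Content width = 796 − 90 − 90 = 616 px; content height = 2822 − 506 − 182 = 2134 px.
Lower-right is two-thirds across and two-thirds down within the safe area.
x = 90 + 2 × 616/3 = 90 + 410.67 ≈ 501
y = 506 + 2 × 2134/3 = 506 + 1422.67 ≈ 1929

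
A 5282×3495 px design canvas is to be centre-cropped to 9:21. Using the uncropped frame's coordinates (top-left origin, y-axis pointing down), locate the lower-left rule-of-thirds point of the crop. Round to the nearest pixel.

(2391, 2330)

5282/3495 > 9/21, so the 9:21 crop keeps the full height 3495 and trims width to 3495 × 9/21 = 1497.86 px.
Left offset = (5282 − 1497.86)/2 = 1892.07 px; top offset = 0.
Lower-left is one-third across and two-thirds down within the crop:
x = 1892.07 + 1 × 1497.86/3 ≈ 2391; y = 0.00 + 2 × 3495.00/3 ≈ 2330.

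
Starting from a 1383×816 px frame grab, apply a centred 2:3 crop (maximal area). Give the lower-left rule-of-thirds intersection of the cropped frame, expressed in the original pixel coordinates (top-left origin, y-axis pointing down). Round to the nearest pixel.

x = 601 px, y = 544 px

1383/816 > 2/3, so the 2:3 crop keeps the full height 816 and trims width to 816 × 2/3 = 544.00 px.
Left offset = (1383 − 544.00)/2 = 419.50 px; top offset = 0.
Lower-left is one-third across and two-thirds down within the crop:
x = 419.50 + 1 × 544.00/3 ≈ 601; y = 0.00 + 2 × 816.00/3 ≈ 544.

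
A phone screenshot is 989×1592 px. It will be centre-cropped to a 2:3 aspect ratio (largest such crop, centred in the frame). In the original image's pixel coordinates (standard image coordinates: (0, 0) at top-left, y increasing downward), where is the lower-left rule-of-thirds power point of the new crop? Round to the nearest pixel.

989/1592 < 2/3, so the 2:3 crop keeps the full width 989 and trims height to 989 × 3/2 = 1483.50 px.
Top offset = (1592 − 1483.50)/2 = 54.25 px; left offset = 0.
Lower-left is one-third across and two-thirds down within the crop:
x = 0.00 + 1 × 989.00/3 ≈ 330; y = 54.25 + 2 × 1483.50/3 ≈ 1043.

x = 330 px, y = 1043 px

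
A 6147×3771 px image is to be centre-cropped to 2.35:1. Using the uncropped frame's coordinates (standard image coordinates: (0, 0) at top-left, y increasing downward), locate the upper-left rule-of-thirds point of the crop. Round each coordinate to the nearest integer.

6147/3771 < 2.35/1, so the 2.35:1 crop keeps the full width 6147 and trims height to 6147 × 1/2.35 = 2615.74 px.
Top offset = (3771 − 2615.74)/2 = 577.63 px; left offset = 0.
Upper-left is one-third across and one-third down within the crop:
x = 0.00 + 1 × 6147.00/3 ≈ 2049; y = 577.63 + 1 × 2615.74/3 ≈ 1450.

(2049, 1450)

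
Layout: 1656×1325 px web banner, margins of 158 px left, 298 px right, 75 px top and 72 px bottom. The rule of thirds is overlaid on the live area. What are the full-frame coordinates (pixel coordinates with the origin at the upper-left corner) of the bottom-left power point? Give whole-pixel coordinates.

Content width = 1656 − 158 − 298 = 1200 px; content height = 1325 − 75 − 72 = 1178 px.
Bottom-left is one-third across and two-thirds down within the live area.
x = 158 + 1 × 1200/3 = 158 + 400.00 ≈ 558
y = 75 + 2 × 1178/3 = 75 + 785.33 ≈ 860

(558, 860)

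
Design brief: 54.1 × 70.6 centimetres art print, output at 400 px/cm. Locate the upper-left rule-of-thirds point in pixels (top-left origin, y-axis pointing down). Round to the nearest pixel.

In pixels the canvas is 54.1 × 400 = 21640 wide and 70.6 × 400 = 28240 tall.
The upper-left point is one-third across and one-third down:
x = 1 × 21640/3 ≈ 7213; y = 1 × 28240/3 ≈ 9413.

(7213, 9413)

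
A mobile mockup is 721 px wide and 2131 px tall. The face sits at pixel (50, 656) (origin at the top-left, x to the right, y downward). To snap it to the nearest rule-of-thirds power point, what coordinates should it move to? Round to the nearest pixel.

(240, 710)

Third lines: x ∈ {240, 481}, y ∈ {710, 1421}.
50 is closer to x = 240; 656 is closer to y = 710.
So the nearest intersection is the upper-left power point.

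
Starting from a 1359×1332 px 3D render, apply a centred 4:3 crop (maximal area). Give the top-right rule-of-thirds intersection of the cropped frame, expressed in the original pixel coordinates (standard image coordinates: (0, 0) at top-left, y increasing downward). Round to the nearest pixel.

1359/1332 < 4/3, so the 4:3 crop keeps the full width 1359 and trims height to 1359 × 3/4 = 1019.25 px.
Top offset = (1332 − 1019.25)/2 = 156.38 px; left offset = 0.
Top-right is two-thirds across and one-third down within the crop:
x = 0.00 + 2 × 1359.00/3 ≈ 906; y = 156.38 + 1 × 1019.25/3 ≈ 496.

(906, 496)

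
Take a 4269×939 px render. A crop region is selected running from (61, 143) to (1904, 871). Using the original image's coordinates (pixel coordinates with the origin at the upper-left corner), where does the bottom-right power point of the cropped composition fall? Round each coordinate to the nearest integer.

x = 1290 px, y = 628 px

Crop width = 1904 − 61 = 1843 px; one third is 614.33 px.
Crop height = 871 − 143 = 728 px; one third is 242.67 px.
The bottom-right point is two-thirds across and two-thirds down within the crop:
x = 61 + 2 × 614.33 ≈ 1290; y = 143 + 2 × 242.67 ≈ 628.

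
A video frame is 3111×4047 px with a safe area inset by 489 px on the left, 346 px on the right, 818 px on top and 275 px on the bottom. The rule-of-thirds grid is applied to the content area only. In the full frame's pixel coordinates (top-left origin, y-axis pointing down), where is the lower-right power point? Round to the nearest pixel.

Content width = 3111 − 489 − 346 = 2276 px; content height = 4047 − 818 − 275 = 2954 px.
Lower-right is two-thirds across and two-thirds down within the content area.
x = 489 + 2 × 2276/3 = 489 + 1517.33 ≈ 2006
y = 818 + 2 × 2954/3 = 818 + 1969.33 ≈ 2787

(2006, 2787)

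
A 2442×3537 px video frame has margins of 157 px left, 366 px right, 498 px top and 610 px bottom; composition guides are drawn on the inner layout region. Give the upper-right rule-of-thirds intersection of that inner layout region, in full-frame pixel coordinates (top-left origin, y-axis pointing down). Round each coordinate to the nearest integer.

Content width = 2442 − 157 − 366 = 1919 px; content height = 3537 − 498 − 610 = 2429 px.
Upper-right is two-thirds across and one-third down within the inner layout region.
x = 157 + 2 × 1919/3 = 157 + 1279.33 ≈ 1436
y = 498 + 1 × 2429/3 = 498 + 809.67 ≈ 1308

(1436, 1308)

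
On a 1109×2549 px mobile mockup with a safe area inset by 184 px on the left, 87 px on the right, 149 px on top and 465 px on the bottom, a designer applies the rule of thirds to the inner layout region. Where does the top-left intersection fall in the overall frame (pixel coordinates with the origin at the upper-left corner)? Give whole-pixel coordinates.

(463, 794)

Content width = 1109 − 184 − 87 = 838 px; content height = 2549 − 149 − 465 = 1935 px.
Top-left is one-third across and one-third down within the inner layout region.
x = 184 + 1 × 838/3 = 184 + 279.33 ≈ 463
y = 149 + 1 × 1935/3 = 149 + 645.00 ≈ 794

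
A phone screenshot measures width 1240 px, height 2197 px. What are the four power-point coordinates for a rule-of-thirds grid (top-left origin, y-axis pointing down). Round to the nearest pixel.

One third of 1240 is 413.33; one third of 2197 is 732.33.
Vertical third lines at x = 413 and x = 827; horizontal third lines at y = 732 and y = 1465.

(413, 732), (827, 732), (413, 1465), (827, 1465)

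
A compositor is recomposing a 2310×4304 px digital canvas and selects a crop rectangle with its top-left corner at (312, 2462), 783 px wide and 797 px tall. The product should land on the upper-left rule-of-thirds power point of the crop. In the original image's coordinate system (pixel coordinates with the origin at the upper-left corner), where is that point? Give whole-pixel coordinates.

(573, 2728)

One third of the crop width 783 is 261.00 px.
One third of the crop height 797 is 265.67 px.
The upper-left point is one-third across and one-third down within the crop:
x = 312 + 1 × 261.00 ≈ 573; y = 2462 + 1 × 265.67 ≈ 2728.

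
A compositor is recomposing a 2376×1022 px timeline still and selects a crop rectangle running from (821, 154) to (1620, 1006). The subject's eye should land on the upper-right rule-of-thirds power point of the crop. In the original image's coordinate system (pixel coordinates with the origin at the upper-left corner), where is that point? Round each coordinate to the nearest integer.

x = 1354 px, y = 438 px

Crop width = 1620 − 821 = 799 px; one third is 266.33 px.
Crop height = 1006 − 154 = 852 px; one third is 284.00 px.
The upper-right point is two-thirds across and one-third down within the crop:
x = 821 + 2 × 266.33 ≈ 1354; y = 154 + 1 × 284.00 ≈ 438.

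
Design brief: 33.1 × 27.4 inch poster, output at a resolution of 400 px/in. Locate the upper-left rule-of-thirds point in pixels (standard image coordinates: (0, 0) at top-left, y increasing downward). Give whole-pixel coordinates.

In pixels the canvas is 33.1 × 400 = 13240 wide and 27.4 × 400 = 10960 tall.
The upper-left point is one-third across and one-third down:
x = 1 × 13240/3 ≈ 4413; y = 1 × 10960/3 ≈ 3653.

x = 4413 px, y = 3653 px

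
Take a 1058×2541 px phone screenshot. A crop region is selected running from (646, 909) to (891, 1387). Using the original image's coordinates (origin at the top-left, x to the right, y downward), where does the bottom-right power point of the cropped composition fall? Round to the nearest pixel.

(809, 1228)

Crop width = 891 − 646 = 245 px; one third is 81.67 px.
Crop height = 1387 − 909 = 478 px; one third is 159.33 px.
The bottom-right point is two-thirds across and two-thirds down within the crop:
x = 646 + 2 × 81.67 ≈ 809; y = 909 + 2 × 159.33 ≈ 1228.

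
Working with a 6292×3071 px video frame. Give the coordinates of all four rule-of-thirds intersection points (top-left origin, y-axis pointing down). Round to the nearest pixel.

(2097, 1024), (4195, 1024), (2097, 2047), (4195, 2047)

One third of 6292 is 2097.33; one third of 3071 is 1023.67.
Vertical third lines at x = 2097 and x = 4195; horizontal third lines at y = 1024 and y = 2047.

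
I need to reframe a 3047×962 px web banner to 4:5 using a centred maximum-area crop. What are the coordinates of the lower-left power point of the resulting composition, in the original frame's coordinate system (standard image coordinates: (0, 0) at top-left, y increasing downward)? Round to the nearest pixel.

3047/962 > 4/5, so the 4:5 crop keeps the full height 962 and trims width to 962 × 4/5 = 769.60 px.
Left offset = (3047 − 769.60)/2 = 1138.70 px; top offset = 0.
Lower-left is one-third across and two-thirds down within the crop:
x = 1138.70 + 1 × 769.60/3 ≈ 1395; y = 0.00 + 2 × 962.00/3 ≈ 641.

(1395, 641)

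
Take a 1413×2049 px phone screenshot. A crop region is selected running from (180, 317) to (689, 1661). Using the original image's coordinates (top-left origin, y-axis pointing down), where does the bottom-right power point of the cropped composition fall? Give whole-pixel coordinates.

Crop width = 689 − 180 = 509 px; one third is 169.67 px.
Crop height = 1661 − 317 = 1344 px; one third is 448.00 px.
The bottom-right point is two-thirds across and two-thirds down within the crop:
x = 180 + 2 × 169.67 ≈ 519; y = 317 + 2 × 448.00 ≈ 1213.

x = 519 px, y = 1213 px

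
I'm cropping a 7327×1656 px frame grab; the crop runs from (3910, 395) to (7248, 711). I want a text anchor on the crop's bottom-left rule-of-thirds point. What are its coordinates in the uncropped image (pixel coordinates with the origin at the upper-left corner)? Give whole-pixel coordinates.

(5023, 606)

Crop width = 7248 − 3910 = 3338 px; one third is 1112.67 px.
Crop height = 711 − 395 = 316 px; one third is 105.33 px.
The bottom-left point is one-third across and two-thirds down within the crop:
x = 3910 + 1 × 1112.67 ≈ 5023; y = 395 + 2 × 105.33 ≈ 606.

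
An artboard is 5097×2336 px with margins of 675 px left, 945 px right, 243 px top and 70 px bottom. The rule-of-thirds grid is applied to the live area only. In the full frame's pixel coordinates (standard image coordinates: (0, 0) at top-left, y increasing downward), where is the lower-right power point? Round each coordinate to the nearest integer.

Content width = 5097 − 675 − 945 = 3477 px; content height = 2336 − 243 − 70 = 2023 px.
Lower-right is two-thirds across and two-thirds down within the live area.
x = 675 + 2 × 3477/3 = 675 + 2318.00 ≈ 2993
y = 243 + 2 × 2023/3 = 243 + 1348.67 ≈ 1592

(2993, 1592)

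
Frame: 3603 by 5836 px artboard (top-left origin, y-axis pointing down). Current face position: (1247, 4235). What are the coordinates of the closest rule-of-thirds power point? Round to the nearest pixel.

Third lines: x ∈ {1201, 2402}, y ∈ {1945, 3891}.
1247 is closer to x = 1201; 4235 is closer to y = 3891.
So the nearest intersection is the lower-left power point.

x = 1201 px, y = 3891 px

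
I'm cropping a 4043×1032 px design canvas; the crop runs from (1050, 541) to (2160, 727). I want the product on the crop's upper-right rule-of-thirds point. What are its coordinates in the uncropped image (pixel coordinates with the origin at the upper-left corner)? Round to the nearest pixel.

Crop width = 2160 − 1050 = 1110 px; one third is 370.00 px.
Crop height = 727 − 541 = 186 px; one third is 62.00 px.
The upper-right point is two-thirds across and one-third down within the crop:
x = 1050 + 2 × 370.00 ≈ 1790; y = 541 + 1 × 62.00 ≈ 603.

x = 1790 px, y = 603 px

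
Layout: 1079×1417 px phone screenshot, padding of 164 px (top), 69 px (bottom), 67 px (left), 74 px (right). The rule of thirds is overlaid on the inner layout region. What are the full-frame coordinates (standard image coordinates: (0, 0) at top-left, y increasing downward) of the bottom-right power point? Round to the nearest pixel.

Content width = 1079 − 67 − 74 = 938 px; content height = 1417 − 164 − 69 = 1184 px.
Bottom-right is two-thirds across and two-thirds down within the inner layout region.
x = 67 + 2 × 938/3 = 67 + 625.33 ≈ 692
y = 164 + 2 × 1184/3 = 164 + 789.33 ≈ 953

(692, 953)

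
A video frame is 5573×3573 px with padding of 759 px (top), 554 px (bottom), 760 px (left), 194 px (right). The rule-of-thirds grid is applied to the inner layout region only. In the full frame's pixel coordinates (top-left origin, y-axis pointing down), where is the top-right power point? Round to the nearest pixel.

x = 3839 px, y = 1512 px

Content width = 5573 − 760 − 194 = 4619 px; content height = 3573 − 759 − 554 = 2260 px.
Top-right is two-thirds across and one-third down within the inner layout region.
x = 760 + 2 × 4619/3 = 760 + 3079.33 ≈ 3839
y = 759 + 1 × 2260/3 = 759 + 753.33 ≈ 1512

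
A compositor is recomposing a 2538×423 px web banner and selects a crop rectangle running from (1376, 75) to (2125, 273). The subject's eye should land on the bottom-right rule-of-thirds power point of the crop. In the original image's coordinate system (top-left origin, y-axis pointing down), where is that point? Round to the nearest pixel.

Crop width = 2125 − 1376 = 749 px; one third is 249.67 px.
Crop height = 273 − 75 = 198 px; one third is 66.00 px.
The bottom-right point is two-thirds across and two-thirds down within the crop:
x = 1376 + 2 × 249.67 ≈ 1875; y = 75 + 2 × 66.00 ≈ 207.

(1875, 207)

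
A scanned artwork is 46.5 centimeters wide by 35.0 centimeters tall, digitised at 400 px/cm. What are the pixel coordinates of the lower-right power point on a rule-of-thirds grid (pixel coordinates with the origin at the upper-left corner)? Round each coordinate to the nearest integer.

x = 12400 px, y = 9333 px

In pixels the canvas is 46.5 × 400 = 18600 wide and 35.0 × 400 = 14000 tall.
The lower-right point is two-thirds across and two-thirds down:
x = 2 × 18600/3 ≈ 12400; y = 2 × 14000/3 ≈ 9333.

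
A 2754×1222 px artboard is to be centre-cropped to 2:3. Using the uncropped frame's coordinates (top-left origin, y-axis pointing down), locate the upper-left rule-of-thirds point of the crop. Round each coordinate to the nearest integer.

x = 1241 px, y = 407 px

2754/1222 > 2/3, so the 2:3 crop keeps the full height 1222 and trims width to 1222 × 2/3 = 814.67 px.
Left offset = (2754 − 814.67)/2 = 969.67 px; top offset = 0.
Upper-left is one-third across and one-third down within the crop:
x = 969.67 + 1 × 814.67/3 ≈ 1241; y = 0.00 + 1 × 1222.00/3 ≈ 407.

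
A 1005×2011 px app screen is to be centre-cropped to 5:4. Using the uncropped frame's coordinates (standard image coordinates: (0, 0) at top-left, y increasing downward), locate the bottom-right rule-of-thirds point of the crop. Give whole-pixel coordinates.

(670, 1140)

1005/2011 < 5/4, so the 5:4 crop keeps the full width 1005 and trims height to 1005 × 4/5 = 804.00 px.
Top offset = (2011 − 804.00)/2 = 603.50 px; left offset = 0.
Bottom-right is two-thirds across and two-thirds down within the crop:
x = 0.00 + 2 × 1005.00/3 ≈ 670; y = 603.50 + 2 × 804.00/3 ≈ 1140.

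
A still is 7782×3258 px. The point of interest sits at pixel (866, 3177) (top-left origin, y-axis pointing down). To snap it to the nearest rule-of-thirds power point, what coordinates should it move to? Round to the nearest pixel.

Third lines: x ∈ {2594, 5188}, y ∈ {1086, 2172}.
866 is closer to x = 2594; 3177 is closer to y = 2172.
So the nearest intersection is the lower-left power point.

(2594, 2172)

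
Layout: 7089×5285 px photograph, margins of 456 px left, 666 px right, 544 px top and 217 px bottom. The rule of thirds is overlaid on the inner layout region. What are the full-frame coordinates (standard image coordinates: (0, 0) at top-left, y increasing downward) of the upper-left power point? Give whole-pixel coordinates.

Content width = 7089 − 456 − 666 = 5967 px; content height = 5285 − 544 − 217 = 4524 px.
Upper-left is one-third across and one-third down within the inner layout region.
x = 456 + 1 × 5967/3 = 456 + 1989.00 ≈ 2445
y = 544 + 1 × 4524/3 = 544 + 1508.00 ≈ 2052

x = 2445 px, y = 2052 px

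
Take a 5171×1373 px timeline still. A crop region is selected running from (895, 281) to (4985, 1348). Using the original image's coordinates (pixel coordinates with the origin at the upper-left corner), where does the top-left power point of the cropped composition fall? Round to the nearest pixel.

(2258, 637)

Crop width = 4985 − 895 = 4090 px; one third is 1363.33 px.
Crop height = 1348 − 281 = 1067 px; one third is 355.67 px.
The top-left point is one-third across and one-third down within the crop:
x = 895 + 1 × 1363.33 ≈ 2258; y = 281 + 1 × 355.67 ≈ 637.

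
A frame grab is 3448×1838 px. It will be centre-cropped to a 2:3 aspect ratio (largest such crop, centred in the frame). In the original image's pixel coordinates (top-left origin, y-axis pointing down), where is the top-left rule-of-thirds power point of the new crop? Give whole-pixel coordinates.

(1520, 613)

3448/1838 > 2/3, so the 2:3 crop keeps the full height 1838 and trims width to 1838 × 2/3 = 1225.33 px.
Left offset = (3448 − 1225.33)/2 = 1111.33 px; top offset = 0.
Top-left is one-third across and one-third down within the crop:
x = 1111.33 + 1 × 1225.33/3 ≈ 1520; y = 0.00 + 1 × 1838.00/3 ≈ 613.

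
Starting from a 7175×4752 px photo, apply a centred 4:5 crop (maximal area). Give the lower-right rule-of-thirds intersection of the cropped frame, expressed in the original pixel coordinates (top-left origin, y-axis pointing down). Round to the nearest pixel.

7175/4752 > 4/5, so the 4:5 crop keeps the full height 4752 and trims width to 4752 × 4/5 = 3801.60 px.
Left offset = (7175 − 3801.60)/2 = 1686.70 px; top offset = 0.
Lower-right is two-thirds across and two-thirds down within the crop:
x = 1686.70 + 2 × 3801.60/3 ≈ 4221; y = 0.00 + 2 × 4752.00/3 ≈ 3168.

(4221, 3168)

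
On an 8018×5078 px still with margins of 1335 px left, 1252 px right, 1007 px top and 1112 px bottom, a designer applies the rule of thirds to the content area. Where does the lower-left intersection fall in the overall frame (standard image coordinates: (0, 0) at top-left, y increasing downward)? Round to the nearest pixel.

x = 3145 px, y = 2980 px

Content width = 8018 − 1335 − 1252 = 5431 px; content height = 5078 − 1007 − 1112 = 2959 px.
Lower-left is one-third across and two-thirds down within the content area.
x = 1335 + 1 × 5431/3 = 1335 + 1810.33 ≈ 3145
y = 1007 + 2 × 2959/3 = 1007 + 1972.67 ≈ 2980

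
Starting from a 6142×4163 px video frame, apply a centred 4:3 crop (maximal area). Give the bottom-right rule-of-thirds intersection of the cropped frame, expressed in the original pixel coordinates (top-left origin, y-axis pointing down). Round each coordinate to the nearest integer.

x = 3996 px, y = 2775 px

6142/4163 > 4/3, so the 4:3 crop keeps the full height 4163 and trims width to 4163 × 4/3 = 5550.67 px.
Left offset = (6142 − 5550.67)/2 = 295.67 px; top offset = 0.
Bottom-right is two-thirds across and two-thirds down within the crop:
x = 295.67 + 2 × 5550.67/3 ≈ 3996; y = 0.00 + 2 × 4163.00/3 ≈ 2775.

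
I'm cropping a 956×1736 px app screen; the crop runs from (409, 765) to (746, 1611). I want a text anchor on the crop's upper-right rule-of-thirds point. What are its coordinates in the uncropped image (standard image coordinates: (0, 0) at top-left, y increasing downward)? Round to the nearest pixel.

Crop width = 746 − 409 = 337 px; one third is 112.33 px.
Crop height = 1611 − 765 = 846 px; one third is 282.00 px.
The upper-right point is two-thirds across and one-third down within the crop:
x = 409 + 2 × 112.33 ≈ 634; y = 765 + 1 × 282.00 ≈ 1047.

(634, 1047)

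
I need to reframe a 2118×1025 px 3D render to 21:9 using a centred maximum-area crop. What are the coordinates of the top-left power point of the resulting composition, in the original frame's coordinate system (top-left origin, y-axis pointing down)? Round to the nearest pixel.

2118/1025 < 21/9, so the 21:9 crop keeps the full width 2118 and trims height to 2118 × 9/21 = 907.71 px.
Top offset = (1025 − 907.71)/2 = 58.64 px; left offset = 0.
Top-left is one-third across and one-third down within the crop:
x = 0.00 + 1 × 2118.00/3 ≈ 706; y = 58.64 + 1 × 907.71/3 ≈ 361.

(706, 361)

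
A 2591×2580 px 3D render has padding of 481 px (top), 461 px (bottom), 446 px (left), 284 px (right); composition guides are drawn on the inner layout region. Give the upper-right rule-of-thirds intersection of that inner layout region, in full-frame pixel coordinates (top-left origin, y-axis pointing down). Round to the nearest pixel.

x = 1687 px, y = 1027 px

Content width = 2591 − 446 − 284 = 1861 px; content height = 2580 − 481 − 461 = 1638 px.
Upper-right is two-thirds across and one-third down within the inner layout region.
x = 446 + 2 × 1861/3 = 446 + 1240.67 ≈ 1687
y = 481 + 1 × 1638/3 = 481 + 546.00 ≈ 1027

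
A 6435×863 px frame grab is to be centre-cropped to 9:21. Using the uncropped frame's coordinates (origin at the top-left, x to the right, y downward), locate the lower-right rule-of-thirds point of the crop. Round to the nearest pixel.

6435/863 > 9/21, so the 9:21 crop keeps the full height 863 and trims width to 863 × 9/21 = 369.86 px.
Left offset = (6435 − 369.86)/2 = 3032.57 px; top offset = 0.
Lower-right is two-thirds across and two-thirds down within the crop:
x = 3032.57 + 2 × 369.86/3 ≈ 3279; y = 0.00 + 2 × 863.00/3 ≈ 575.

(3279, 575)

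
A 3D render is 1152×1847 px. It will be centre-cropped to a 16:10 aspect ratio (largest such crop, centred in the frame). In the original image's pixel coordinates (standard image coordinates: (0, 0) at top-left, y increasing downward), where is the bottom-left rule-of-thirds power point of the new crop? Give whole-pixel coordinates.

(384, 1044)

1152/1847 < 16/10, so the 16:10 crop keeps the full width 1152 and trims height to 1152 × 10/16 = 720.00 px.
Top offset = (1847 − 720.00)/2 = 563.50 px; left offset = 0.
Bottom-left is one-third across and two-thirds down within the crop:
x = 0.00 + 1 × 1152.00/3 ≈ 384; y = 563.50 + 2 × 720.00/3 ≈ 1044.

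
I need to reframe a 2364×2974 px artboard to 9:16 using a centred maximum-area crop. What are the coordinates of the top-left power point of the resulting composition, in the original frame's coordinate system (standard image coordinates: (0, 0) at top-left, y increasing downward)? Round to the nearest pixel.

2364/2974 > 9/16, so the 9:16 crop keeps the full height 2974 and trims width to 2974 × 9/16 = 1672.88 px.
Left offset = (2364 − 1672.88)/2 = 345.56 px; top offset = 0.
Top-left is one-third across and one-third down within the crop:
x = 345.56 + 1 × 1672.88/3 ≈ 903; y = 0.00 + 1 × 2974.00/3 ≈ 991.

(903, 991)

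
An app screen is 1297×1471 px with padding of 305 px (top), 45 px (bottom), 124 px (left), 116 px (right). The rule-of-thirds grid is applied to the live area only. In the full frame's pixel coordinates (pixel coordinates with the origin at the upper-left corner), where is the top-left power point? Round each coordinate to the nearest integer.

Content width = 1297 − 124 − 116 = 1057 px; content height = 1471 − 305 − 45 = 1121 px.
Top-left is one-third across and one-third down within the live area.
x = 124 + 1 × 1057/3 = 124 + 352.33 ≈ 476
y = 305 + 1 × 1121/3 = 305 + 373.67 ≈ 679

x = 476 px, y = 679 px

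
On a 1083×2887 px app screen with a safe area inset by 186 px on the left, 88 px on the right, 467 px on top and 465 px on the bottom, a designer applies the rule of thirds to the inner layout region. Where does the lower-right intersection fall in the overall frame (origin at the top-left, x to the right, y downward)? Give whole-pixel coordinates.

Content width = 1083 − 186 − 88 = 809 px; content height = 2887 − 467 − 465 = 1955 px.
Lower-right is two-thirds across and two-thirds down within the inner layout region.
x = 186 + 2 × 809/3 = 186 + 539.33 ≈ 725
y = 467 + 2 × 1955/3 = 467 + 1303.33 ≈ 1770

x = 725 px, y = 1770 px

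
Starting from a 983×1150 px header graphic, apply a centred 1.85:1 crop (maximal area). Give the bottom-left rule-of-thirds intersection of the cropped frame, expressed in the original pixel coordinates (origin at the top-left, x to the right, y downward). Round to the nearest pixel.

983/1150 < 1.85/1, so the 1.85:1 crop keeps the full width 983 and trims height to 983 × 1/1.85 = 531.35 px.
Top offset = (1150 − 531.35)/2 = 309.32 px; left offset = 0.
Bottom-left is one-third across and two-thirds down within the crop:
x = 0.00 + 1 × 983.00/3 ≈ 328; y = 309.32 + 2 × 531.35/3 ≈ 664.

(328, 664)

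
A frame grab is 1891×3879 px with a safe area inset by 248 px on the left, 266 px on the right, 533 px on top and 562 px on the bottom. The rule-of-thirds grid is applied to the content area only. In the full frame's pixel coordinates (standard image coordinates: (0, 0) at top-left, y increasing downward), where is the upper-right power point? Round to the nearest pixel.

x = 1166 px, y = 1461 px

Content width = 1891 − 248 − 266 = 1377 px; content height = 3879 − 533 − 562 = 2784 px.
Upper-right is two-thirds across and one-third down within the content area.
x = 248 + 2 × 1377/3 = 248 + 918.00 ≈ 1166
y = 533 + 1 × 2784/3 = 533 + 928.00 ≈ 1461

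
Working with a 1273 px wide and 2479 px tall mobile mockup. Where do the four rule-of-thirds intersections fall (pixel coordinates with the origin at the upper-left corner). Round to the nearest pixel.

(424, 826), (849, 826), (424, 1653), (849, 1653)

One third of 1273 is 424.33; one third of 2479 is 826.33.
Vertical third lines at x = 424 and x = 849; horizontal third lines at y = 826 and y = 1653.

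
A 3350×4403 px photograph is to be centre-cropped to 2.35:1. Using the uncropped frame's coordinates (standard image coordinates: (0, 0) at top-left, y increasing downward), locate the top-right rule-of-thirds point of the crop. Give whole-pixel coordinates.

(2233, 1964)

3350/4403 < 2.35/1, so the 2.35:1 crop keeps the full width 3350 and trims height to 3350 × 1/2.35 = 1425.53 px.
Top offset = (4403 − 1425.53)/2 = 1488.73 px; left offset = 0.
Top-right is two-thirds across and one-third down within the crop:
x = 0.00 + 2 × 3350.00/3 ≈ 2233; y = 1488.73 + 1 × 1425.53/3 ≈ 1964.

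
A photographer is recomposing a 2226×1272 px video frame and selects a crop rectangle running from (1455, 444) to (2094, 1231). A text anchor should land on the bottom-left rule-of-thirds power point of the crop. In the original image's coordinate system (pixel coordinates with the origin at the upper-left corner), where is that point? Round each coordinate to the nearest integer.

Crop width = 2094 − 1455 = 639 px; one third is 213.00 px.
Crop height = 1231 − 444 = 787 px; one third is 262.33 px.
The bottom-left point is one-third across and two-thirds down within the crop:
x = 1455 + 1 × 213.00 ≈ 1668; y = 444 + 2 × 262.33 ≈ 969.

(1668, 969)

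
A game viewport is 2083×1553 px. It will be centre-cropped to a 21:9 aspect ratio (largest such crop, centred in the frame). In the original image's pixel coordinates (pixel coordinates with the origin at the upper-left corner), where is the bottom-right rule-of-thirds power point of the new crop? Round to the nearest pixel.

2083/1553 < 21/9, so the 21:9 crop keeps the full width 2083 and trims height to 2083 × 9/21 = 892.71 px.
Top offset = (1553 − 892.71)/2 = 330.14 px; left offset = 0.
Bottom-right is two-thirds across and two-thirds down within the crop:
x = 0.00 + 2 × 2083.00/3 ≈ 1389; y = 330.14 + 2 × 892.71/3 ≈ 925.

(1389, 925)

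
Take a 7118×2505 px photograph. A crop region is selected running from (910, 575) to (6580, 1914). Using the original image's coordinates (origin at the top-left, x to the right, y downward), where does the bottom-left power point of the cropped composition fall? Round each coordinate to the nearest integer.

(2800, 1468)

Crop width = 6580 − 910 = 5670 px; one third is 1890.00 px.
Crop height = 1914 − 575 = 1339 px; one third is 446.33 px.
The bottom-left point is one-third across and two-thirds down within the crop:
x = 910 + 1 × 1890.00 ≈ 2800; y = 575 + 2 × 446.33 ≈ 1468.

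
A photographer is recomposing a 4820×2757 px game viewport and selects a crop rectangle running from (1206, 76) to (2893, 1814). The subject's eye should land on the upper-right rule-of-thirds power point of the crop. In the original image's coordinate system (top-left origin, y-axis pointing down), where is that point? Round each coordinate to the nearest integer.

(2331, 655)

Crop width = 2893 − 1206 = 1687 px; one third is 562.33 px.
Crop height = 1814 − 76 = 1738 px; one third is 579.33 px.
The upper-right point is two-thirds across and one-third down within the crop:
x = 1206 + 2 × 562.33 ≈ 2331; y = 76 + 1 × 579.33 ≈ 655.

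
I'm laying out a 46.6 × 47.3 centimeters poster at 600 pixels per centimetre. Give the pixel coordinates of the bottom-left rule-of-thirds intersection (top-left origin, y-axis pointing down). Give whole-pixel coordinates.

In pixels the canvas is 46.6 × 600 = 27960 wide and 47.3 × 600 = 28380 tall.
The bottom-left point is one-third across and two-thirds down:
x = 1 × 27960/3 ≈ 9320; y = 2 × 28380/3 ≈ 18920.

x = 9320 px, y = 18920 px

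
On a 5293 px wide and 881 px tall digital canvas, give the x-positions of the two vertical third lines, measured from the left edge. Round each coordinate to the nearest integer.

5293 / 3 = 1764.33, so the vertical lines sit at one and two thirds of 5293.

1764 px and 3529 px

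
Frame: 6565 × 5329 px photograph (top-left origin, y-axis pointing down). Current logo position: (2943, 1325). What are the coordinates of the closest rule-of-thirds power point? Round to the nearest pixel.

Third lines: x ∈ {2188, 4377}, y ∈ {1776, 3553}.
2943 is closer to x = 2188; 1325 is closer to y = 1776.
So the nearest intersection is the upper-left power point.

(2188, 1776)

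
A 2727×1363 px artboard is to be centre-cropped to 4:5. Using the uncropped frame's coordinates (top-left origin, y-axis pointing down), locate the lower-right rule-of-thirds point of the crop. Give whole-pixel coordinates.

2727/1363 > 4/5, so the 4:5 crop keeps the full height 1363 and trims width to 1363 × 4/5 = 1090.40 px.
Left offset = (2727 − 1090.40)/2 = 818.30 px; top offset = 0.
Lower-right is two-thirds across and two-thirds down within the crop:
x = 818.30 + 2 × 1090.40/3 ≈ 1545; y = 0.00 + 2 × 1363.00/3 ≈ 909.

x = 1545 px, y = 909 px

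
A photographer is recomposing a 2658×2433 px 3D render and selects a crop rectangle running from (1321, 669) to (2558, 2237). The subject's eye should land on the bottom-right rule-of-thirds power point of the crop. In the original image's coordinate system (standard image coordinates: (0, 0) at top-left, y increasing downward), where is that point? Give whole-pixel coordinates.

(2146, 1714)

Crop width = 2558 − 1321 = 1237 px; one third is 412.33 px.
Crop height = 2237 − 669 = 1568 px; one third is 522.67 px.
The bottom-right point is two-thirds across and two-thirds down within the crop:
x = 1321 + 2 × 412.33 ≈ 2146; y = 669 + 2 × 522.67 ≈ 1714.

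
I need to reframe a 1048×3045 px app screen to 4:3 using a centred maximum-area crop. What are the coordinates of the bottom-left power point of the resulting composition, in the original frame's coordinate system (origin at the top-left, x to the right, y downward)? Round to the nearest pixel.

(349, 1654)

1048/3045 < 4/3, so the 4:3 crop keeps the full width 1048 and trims height to 1048 × 3/4 = 786.00 px.
Top offset = (3045 − 786.00)/2 = 1129.50 px; left offset = 0.
Bottom-left is one-third across and two-thirds down within the crop:
x = 0.00 + 1 × 1048.00/3 ≈ 349; y = 1129.50 + 2 × 786.00/3 ≈ 1654.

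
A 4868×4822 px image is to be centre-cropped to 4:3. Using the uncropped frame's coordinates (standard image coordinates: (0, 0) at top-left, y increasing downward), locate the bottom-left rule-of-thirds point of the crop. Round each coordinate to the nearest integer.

4868/4822 < 4/3, so the 4:3 crop keeps the full width 4868 and trims height to 4868 × 3/4 = 3651.00 px.
Top offset = (4822 − 3651.00)/2 = 585.50 px; left offset = 0.
Bottom-left is one-third across and two-thirds down within the crop:
x = 0.00 + 1 × 4868.00/3 ≈ 1623; y = 585.50 + 2 × 3651.00/3 ≈ 3020.

x = 1623 px, y = 3020 px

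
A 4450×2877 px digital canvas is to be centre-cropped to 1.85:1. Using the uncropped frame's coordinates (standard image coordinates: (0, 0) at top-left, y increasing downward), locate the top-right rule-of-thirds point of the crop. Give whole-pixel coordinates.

4450/2877 < 1.85/1, so the 1.85:1 crop keeps the full width 4450 and trims height to 4450 × 1/1.85 = 2405.41 px.
Top offset = (2877 − 2405.41)/2 = 235.80 px; left offset = 0.
Top-right is two-thirds across and one-third down within the crop:
x = 0.00 + 2 × 4450.00/3 ≈ 2967; y = 235.80 + 1 × 2405.41/3 ≈ 1038.

x = 2967 px, y = 1038 px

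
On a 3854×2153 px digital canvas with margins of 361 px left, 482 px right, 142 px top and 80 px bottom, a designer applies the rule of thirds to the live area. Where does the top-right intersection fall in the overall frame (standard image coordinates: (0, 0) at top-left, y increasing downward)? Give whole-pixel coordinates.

Content width = 3854 − 361 − 482 = 3011 px; content height = 2153 − 142 − 80 = 1931 px.
Top-right is two-thirds across and one-third down within the live area.
x = 361 + 2 × 3011/3 = 361 + 2007.33 ≈ 2368
y = 142 + 1 × 1931/3 = 142 + 643.67 ≈ 786

x = 2368 px, y = 786 px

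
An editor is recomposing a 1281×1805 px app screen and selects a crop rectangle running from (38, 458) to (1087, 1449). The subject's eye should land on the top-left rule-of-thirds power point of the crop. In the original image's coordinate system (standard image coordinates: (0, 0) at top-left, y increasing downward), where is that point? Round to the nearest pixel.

x = 388 px, y = 788 px

Crop width = 1087 − 38 = 1049 px; one third is 349.67 px.
Crop height = 1449 − 458 = 991 px; one third is 330.33 px.
The top-left point is one-third across and one-third down within the crop:
x = 38 + 1 × 349.67 ≈ 388; y = 458 + 1 × 330.33 ≈ 788.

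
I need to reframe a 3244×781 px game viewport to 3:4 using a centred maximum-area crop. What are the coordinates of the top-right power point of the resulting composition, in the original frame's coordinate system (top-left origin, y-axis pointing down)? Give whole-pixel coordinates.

(1720, 260)

3244/781 > 3/4, so the 3:4 crop keeps the full height 781 and trims width to 781 × 3/4 = 585.75 px.
Left offset = (3244 − 585.75)/2 = 1329.12 px; top offset = 0.
Top-right is two-thirds across and one-third down within the crop:
x = 1329.12 + 2 × 585.75/3 ≈ 1720; y = 0.00 + 1 × 781.00/3 ≈ 260.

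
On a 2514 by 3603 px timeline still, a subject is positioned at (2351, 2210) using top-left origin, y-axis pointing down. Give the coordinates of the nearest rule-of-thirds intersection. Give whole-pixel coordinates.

Third lines: x ∈ {838, 1676}, y ∈ {1201, 2402}.
2351 is closer to x = 1676; 2210 is closer to y = 2402.
So the nearest intersection is the lower-right power point.

x = 1676 px, y = 2402 px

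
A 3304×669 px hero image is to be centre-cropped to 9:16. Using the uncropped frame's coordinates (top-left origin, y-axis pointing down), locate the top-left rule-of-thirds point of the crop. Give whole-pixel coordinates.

(1589, 223)

3304/669 > 9/16, so the 9:16 crop keeps the full height 669 and trims width to 669 × 9/16 = 376.31 px.
Left offset = (3304 − 376.31)/2 = 1463.84 px; top offset = 0.
Top-left is one-third across and one-third down within the crop:
x = 1463.84 + 1 × 376.31/3 ≈ 1589; y = 0.00 + 1 × 669.00/3 ≈ 223.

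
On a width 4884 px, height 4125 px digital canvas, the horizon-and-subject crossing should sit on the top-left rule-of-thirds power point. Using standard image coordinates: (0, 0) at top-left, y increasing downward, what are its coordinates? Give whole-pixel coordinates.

The top-left point sits one-third of the way across and one-third of the way down.
x = 1 × 4884/3 ≈ 1628; y = 1 × 4125/3 ≈ 1375.

x = 1628 px, y = 1375 px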